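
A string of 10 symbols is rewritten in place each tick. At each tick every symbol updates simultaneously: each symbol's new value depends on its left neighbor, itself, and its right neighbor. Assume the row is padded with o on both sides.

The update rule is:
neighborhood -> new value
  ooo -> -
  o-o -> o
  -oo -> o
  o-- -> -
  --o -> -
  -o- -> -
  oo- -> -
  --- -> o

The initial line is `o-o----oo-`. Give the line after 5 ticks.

-oooo-o-oo

tick 1: -o--oo-o-o
tick 2: o---o-o-oo
tick 3: --o--o-oo-
tick 4: ------oo-o
tick 5: -oooo-o-oo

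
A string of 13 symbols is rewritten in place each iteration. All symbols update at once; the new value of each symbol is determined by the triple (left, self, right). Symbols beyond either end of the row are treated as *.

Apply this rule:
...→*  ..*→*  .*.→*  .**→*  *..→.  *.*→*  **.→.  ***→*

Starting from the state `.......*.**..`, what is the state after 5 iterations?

.*********..*
*********..**
********..***
*******..****
******..*****

******..*****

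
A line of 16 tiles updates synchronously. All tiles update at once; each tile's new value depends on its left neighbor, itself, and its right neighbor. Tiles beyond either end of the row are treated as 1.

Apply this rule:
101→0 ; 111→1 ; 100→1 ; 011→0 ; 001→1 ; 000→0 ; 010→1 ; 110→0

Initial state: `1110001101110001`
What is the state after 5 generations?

1101010000101010
1001011001101010
0111000110001010
0010101001011010
1110101111000010

1110101111000010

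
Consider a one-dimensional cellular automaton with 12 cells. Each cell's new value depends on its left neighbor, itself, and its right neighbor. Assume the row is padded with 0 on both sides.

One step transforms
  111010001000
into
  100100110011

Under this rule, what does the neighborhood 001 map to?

1

At position 7 the neighborhood is 001; the next row has 1 there.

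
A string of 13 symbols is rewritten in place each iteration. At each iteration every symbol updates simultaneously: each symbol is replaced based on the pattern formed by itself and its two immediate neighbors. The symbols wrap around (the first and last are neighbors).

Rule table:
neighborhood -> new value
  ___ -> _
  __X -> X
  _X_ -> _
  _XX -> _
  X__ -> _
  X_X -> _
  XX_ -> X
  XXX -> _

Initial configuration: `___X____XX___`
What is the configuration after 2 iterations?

__X____X_X___
_X____X______

_X____X______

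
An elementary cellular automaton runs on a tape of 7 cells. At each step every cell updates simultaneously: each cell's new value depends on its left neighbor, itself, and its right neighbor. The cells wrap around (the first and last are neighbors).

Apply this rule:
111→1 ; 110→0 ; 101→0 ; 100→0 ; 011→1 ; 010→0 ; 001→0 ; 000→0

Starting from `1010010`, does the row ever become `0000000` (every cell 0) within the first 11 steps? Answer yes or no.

yes

0000000
all cells are 0 at step 1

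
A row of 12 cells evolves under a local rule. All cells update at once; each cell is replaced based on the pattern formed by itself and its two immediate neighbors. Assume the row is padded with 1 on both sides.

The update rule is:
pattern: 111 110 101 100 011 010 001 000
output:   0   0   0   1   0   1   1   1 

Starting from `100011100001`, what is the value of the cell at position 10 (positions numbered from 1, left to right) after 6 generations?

0

011100011110
000011100000
111100011111
000011100000  (repeats generation 2; period 2)
generation 6: 000011100000
position 10 holds 0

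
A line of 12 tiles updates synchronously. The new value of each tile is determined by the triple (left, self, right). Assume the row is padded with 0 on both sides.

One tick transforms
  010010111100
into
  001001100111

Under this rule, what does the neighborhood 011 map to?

At position 6 the neighborhood is 011; the next row has 1 there.

1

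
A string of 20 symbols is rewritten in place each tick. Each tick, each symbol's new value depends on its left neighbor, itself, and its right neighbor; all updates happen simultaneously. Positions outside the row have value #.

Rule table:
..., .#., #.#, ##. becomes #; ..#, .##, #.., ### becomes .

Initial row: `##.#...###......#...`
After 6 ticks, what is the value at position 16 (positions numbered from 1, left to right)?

tick 1: .###.#...#.####.#.#.
tick 2: #..###.#.##...######
tick 3: #....####.#.#.......
tick 4: #.##....#####.#####.
tick 5: ##.#.##.....##....##
tick 6: .####.#.###..#.##...
position 16 holds #

#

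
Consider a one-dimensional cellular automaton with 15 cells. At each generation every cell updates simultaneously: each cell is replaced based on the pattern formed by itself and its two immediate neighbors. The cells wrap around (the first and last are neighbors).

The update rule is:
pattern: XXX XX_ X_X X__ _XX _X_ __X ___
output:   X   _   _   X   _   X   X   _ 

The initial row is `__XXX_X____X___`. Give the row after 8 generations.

__X___X__X_XXXX

generation 1: _X_X__XX__XXX__
generation 2: XX_XXX__XX_X_X_
generation 3: ____X_XX___X_X_
generation 4: ___XX___X_XX_XX
generation 5: X_X__X_XX______
generation 6: X_XXXX___X____X
generation 7: ___XX_X_XXX__X_
generation 8: __X___X__X_XXXX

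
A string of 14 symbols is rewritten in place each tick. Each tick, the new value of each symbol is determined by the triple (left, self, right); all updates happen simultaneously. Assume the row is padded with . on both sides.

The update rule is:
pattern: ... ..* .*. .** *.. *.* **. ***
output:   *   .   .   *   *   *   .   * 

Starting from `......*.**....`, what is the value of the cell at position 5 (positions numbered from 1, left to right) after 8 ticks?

*

*****..**.****
****.*.*.****.
***.*.*.****.*
**.*.*.****.*.
*.*.*.****.*.*
.*.*.****.*.*.
..*.****.*.*.*
*..****.*.*.*.
position 5 holds *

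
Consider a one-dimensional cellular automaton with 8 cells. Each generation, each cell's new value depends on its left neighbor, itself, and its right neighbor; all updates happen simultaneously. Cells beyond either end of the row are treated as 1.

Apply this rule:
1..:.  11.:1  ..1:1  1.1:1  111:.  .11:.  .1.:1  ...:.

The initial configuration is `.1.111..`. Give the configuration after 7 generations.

.1..1.11

generation 1: 111..1.1
generation 2: ..1.111.
generation 3: .111..11
generation 4: 1..1.1..
generation 5: 1.1111.1
generation 6: 11...11.
generation 7: .1..1.11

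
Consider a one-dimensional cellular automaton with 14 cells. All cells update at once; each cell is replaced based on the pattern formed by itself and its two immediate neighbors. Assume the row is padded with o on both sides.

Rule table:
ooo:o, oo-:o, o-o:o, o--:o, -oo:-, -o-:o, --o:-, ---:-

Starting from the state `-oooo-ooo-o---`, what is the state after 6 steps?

o-oooo-ooooo--
oo-oooo-ooooo-
ooo-oooo-ooooo
oooo-oooo-oooo
ooooo-oooo-ooo
oooooo-oooo-oo

oooooo-oooo-oo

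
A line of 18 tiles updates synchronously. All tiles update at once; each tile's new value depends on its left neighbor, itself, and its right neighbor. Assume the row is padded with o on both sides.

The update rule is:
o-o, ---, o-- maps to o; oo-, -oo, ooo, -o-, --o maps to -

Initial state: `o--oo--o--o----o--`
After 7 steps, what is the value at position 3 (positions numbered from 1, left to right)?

-o---o--o--ooo--o-
o-oo--o--o----o--o
-o--o--o--ooo--o--
o-o--o--o----o--o-
-o-o--o--ooo--o--o
o-o-o--o----o--o--
-o-o-o--ooo--o--o-
position 3 holds -

-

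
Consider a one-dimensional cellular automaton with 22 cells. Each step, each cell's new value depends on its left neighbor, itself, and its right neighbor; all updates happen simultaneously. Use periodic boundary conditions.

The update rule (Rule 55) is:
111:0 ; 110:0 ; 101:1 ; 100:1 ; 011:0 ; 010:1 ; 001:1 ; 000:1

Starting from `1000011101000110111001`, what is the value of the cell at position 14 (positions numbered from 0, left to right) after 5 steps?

step 1: 0111100011111001000110
step 2: 1000011100000111111001
step 3: 0111100011111000000110
step 4: 1000011100000111111001  (repeats step 2; period 2)
step 5: 0111100011111000000110
position 14 holds 0

0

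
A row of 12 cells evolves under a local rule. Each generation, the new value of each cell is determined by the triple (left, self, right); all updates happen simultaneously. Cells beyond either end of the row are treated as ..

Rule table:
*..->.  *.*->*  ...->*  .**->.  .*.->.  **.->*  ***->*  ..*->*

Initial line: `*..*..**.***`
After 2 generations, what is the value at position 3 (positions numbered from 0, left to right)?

.

generation 1: ..*..*.**.**
generation 2: **..*.*.**.*
position 3 holds .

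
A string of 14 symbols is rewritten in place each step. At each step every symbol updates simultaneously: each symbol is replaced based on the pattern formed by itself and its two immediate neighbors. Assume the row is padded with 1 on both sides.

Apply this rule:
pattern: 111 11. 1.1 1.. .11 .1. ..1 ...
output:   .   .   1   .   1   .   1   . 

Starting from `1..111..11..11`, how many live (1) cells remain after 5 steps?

7

..11...11..11.
.11...11..11.1
11...11..11.11
....11..11.11.
...11..11.11.1
count of 1: 7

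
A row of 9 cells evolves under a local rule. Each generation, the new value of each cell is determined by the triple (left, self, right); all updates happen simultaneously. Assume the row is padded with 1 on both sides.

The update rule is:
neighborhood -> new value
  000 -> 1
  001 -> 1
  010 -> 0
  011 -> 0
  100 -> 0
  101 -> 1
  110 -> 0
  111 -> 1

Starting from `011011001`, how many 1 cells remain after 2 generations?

4

100100010
001001101
count of 1: 4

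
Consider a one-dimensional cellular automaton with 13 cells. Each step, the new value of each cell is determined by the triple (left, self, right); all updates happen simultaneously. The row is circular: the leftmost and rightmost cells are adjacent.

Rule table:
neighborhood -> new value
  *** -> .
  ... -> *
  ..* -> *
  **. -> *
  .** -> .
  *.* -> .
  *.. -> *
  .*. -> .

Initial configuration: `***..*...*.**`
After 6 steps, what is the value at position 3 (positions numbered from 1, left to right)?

..***.***....
**..*...*****
.***.***.....
*..*...******
***.***......
..*...*******
position 3 holds *

*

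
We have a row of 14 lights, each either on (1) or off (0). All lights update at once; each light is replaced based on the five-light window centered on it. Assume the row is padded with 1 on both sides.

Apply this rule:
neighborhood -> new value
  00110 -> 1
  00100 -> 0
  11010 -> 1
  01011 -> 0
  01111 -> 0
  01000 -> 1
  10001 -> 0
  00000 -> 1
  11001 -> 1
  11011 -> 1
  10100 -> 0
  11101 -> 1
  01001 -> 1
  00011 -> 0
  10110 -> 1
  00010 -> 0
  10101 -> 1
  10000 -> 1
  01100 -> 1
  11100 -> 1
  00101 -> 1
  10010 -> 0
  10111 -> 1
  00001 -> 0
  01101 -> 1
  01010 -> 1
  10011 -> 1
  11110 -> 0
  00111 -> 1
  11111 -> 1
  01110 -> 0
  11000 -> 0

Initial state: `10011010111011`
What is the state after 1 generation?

11111110101110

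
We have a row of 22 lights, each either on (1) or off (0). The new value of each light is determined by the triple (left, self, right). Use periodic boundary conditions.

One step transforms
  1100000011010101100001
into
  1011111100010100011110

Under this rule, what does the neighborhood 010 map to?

At position 11 the neighborhood is 010; the next row has 1 there.

1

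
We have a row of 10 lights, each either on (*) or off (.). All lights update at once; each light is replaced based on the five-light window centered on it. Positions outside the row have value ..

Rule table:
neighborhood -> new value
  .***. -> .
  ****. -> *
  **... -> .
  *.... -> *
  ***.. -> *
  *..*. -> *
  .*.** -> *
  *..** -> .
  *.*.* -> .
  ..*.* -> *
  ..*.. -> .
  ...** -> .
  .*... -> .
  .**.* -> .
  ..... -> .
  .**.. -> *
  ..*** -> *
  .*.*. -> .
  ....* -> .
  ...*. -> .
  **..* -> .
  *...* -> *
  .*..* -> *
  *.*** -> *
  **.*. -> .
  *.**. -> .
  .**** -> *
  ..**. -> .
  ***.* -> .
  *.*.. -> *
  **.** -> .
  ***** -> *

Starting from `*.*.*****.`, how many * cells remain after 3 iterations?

iteration 1: *..******.
iteration 2: .*.******.
iteration 3: .********.
count of *: 8

8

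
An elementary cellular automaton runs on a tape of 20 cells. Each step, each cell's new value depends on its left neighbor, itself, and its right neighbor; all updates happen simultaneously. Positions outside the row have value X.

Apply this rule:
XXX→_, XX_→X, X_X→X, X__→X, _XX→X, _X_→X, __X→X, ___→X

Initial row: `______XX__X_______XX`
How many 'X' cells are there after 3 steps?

19

XXXXXXXXXXXXXXXXXXX_
__________________XX
XXXXXXXXXXXXXXXXXXX_
count of X: 19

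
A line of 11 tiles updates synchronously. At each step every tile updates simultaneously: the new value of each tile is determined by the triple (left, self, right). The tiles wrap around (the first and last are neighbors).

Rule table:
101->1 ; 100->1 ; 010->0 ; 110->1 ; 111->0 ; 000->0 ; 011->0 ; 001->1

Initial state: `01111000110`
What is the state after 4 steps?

10001101011
11010110100
01101011011
10110101101

10110101101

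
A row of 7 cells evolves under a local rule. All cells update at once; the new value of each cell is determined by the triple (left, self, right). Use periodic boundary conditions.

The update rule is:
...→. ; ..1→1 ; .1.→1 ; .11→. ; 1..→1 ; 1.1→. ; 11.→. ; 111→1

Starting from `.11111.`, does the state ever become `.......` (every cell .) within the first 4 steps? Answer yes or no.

1.111.1
...1...
..111..
.1.1.1.
step 4 is .1.1.1., still not uniform .

no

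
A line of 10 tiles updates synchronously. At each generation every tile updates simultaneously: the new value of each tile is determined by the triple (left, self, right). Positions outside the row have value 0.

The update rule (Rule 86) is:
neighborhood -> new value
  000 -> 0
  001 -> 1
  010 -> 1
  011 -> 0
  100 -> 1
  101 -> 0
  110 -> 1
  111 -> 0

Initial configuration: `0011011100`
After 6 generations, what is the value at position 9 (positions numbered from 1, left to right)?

0101000110
1101101011
0100101001
1111101111
0000100001
0001110011
position 9 holds 1

1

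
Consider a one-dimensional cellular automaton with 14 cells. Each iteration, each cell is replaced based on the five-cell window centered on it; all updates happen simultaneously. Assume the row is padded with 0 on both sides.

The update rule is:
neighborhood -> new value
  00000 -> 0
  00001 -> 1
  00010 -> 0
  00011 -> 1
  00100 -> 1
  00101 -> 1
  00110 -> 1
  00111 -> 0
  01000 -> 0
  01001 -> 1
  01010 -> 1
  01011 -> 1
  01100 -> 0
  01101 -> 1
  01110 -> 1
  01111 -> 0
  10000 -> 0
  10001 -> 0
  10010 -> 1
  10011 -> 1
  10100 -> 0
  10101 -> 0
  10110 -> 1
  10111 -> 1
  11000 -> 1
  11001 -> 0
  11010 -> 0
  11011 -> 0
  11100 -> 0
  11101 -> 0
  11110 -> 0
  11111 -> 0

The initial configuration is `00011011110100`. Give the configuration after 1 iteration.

01111010000000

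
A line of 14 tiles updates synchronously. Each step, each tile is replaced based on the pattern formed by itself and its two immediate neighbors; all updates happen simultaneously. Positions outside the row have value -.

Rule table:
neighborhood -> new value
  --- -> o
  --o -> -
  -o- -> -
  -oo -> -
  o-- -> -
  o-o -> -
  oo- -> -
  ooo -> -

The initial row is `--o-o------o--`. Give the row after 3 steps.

o-----oooo---o

o-----oooo---o
--ooo------o--
o-----oooo---o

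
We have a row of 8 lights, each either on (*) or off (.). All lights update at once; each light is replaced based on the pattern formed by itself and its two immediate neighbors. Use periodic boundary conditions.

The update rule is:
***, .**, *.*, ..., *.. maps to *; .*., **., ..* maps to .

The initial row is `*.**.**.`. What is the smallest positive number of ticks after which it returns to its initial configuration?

tick 1: .**.**.*
tick 2: **.**.*.
tick 3: *.**.*.*
tick 4: .**.*.**
tick 5: **.*.**.
tick 6: *.*.**.*
tick 7: .*.**.**
tick 8: *.**.**.

8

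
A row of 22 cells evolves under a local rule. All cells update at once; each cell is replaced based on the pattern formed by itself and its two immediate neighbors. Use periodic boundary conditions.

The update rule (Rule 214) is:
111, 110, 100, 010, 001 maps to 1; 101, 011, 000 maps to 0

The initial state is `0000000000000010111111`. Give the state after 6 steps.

1000000000000110011111
1100000000001011101111
1110000000011001100111
1111000000101110111011
1111100001100110011001
1111110010111011101110

1111110010111011101110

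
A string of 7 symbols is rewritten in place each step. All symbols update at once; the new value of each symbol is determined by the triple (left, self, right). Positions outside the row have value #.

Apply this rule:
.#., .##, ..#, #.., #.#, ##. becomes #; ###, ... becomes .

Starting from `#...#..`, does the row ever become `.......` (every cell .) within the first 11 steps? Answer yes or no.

no

##.####
.###...
##.##.#
.######
##.....
.##...#
####.##
...###.
#.##.##
######.
.....##
step 11 is .....##, still not uniform .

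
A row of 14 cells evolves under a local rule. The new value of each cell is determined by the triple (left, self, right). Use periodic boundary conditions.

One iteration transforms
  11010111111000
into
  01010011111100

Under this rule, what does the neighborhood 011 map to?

At position 0 the neighborhood is 011; the next row has 0 there.

0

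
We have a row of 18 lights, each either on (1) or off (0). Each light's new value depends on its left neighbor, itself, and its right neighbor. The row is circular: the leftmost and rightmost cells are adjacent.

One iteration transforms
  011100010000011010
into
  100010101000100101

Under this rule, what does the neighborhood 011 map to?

0

At position 1 the neighborhood is 011; the next row has 0 there.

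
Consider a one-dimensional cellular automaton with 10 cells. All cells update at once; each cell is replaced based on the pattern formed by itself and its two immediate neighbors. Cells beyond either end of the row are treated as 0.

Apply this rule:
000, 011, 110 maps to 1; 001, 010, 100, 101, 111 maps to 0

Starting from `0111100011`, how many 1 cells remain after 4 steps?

step 1: 0100101011
step 2: 0000000011
step 3: 1111111011
step 4: 1000001011
count of 1: 4

4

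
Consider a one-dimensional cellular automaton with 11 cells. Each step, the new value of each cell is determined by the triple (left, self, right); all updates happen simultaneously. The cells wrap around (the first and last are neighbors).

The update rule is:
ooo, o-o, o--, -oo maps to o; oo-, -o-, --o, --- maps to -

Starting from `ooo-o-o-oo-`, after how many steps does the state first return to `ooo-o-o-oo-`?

11

step 1: oo-o-o-oo-o
step 2: o-o-o-oo-oo
step 3: -o-o-oo-ooo
step 4: o-o-oo-ooo-
step 5: -o-oo-ooo-o
step 6: o-oo-ooo-o-
step 7: -oo-ooo-o-o
step 8: oo-ooo-o-o-
step 9: o-ooo-o-o-o
step 10: -ooo-o-o-oo
step 11: ooo-o-o-oo-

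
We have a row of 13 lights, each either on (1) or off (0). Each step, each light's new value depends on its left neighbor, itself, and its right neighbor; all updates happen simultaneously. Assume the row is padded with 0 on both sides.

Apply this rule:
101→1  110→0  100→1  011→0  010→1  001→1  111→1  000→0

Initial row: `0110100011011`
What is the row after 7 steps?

0101010101101

1001110100100
1110101111110
0101110111101
1110101011011
0101111100100
1110111011110
0101010101101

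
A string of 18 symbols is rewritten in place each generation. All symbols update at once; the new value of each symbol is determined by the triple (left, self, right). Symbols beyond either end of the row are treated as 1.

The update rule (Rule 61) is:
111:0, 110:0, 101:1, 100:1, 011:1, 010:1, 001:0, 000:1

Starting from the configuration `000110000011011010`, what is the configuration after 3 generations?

101000110100011010

110101111010110111
001111000111101100
101000110100011010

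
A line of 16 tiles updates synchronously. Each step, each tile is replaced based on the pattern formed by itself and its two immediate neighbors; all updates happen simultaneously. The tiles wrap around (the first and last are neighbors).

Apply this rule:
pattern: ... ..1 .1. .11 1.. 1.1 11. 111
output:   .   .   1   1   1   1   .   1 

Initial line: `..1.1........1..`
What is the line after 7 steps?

.111.111.111.111

..1111.......11.
..111.1......1.1
1.11.111.....111
.11.111.1....111
11.111.111...11.
1.111.111.1..1.1
.111.111.111.111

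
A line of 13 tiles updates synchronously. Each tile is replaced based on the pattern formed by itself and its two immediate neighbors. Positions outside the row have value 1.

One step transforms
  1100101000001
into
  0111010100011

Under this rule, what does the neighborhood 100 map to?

1

At position 2 the neighborhood is 100; the next row has 1 there.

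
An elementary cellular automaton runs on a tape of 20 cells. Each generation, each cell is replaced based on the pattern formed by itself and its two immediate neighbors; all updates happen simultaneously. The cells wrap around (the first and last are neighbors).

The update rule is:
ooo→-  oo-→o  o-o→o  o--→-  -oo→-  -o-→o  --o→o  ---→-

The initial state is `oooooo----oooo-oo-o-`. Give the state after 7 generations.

-----o---o---oo-oooo
----oo--oo--o-oo---o
---o-o-o-o-ooo-o--oo
--ooooooooo--ooo-o-o
-o--------o-o--ooooo
oo-------oooo-o----o
-o------o---ooo---o-

-o------o---ooo---o-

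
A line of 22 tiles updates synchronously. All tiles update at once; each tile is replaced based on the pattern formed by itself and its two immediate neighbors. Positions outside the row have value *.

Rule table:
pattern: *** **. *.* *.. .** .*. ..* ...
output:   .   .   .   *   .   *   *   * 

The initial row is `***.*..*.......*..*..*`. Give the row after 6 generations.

....*****************.
****..................
....******************
****..................  (repeats generation 2; period 2)
generation 6: ****..................

****..................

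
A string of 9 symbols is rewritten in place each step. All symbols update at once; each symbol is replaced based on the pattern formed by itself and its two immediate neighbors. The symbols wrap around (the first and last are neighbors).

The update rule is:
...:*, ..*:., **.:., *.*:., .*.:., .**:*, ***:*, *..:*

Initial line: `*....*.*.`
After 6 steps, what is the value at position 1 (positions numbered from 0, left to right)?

.***.....
.**.*****
.*..****.
..*.***.*
*...**...
.**.*.**.
position 1 holds *

*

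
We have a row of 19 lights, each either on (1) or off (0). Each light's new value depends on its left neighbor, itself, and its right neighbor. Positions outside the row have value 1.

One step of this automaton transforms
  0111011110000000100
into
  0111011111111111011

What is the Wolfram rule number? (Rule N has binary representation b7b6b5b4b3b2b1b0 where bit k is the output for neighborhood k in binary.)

position 2: 111 → 1  (bit 7 = 1)
position 3: 110 → 1  (bit 6 = 1)
position 0: 101 → 0  (bit 5 = 0)
position 9: 100 → 1  (bit 4 = 1)
position 1: 011 → 1  (bit 3 = 1)
position 16: 010 → 0  (bit 2 = 0)
position 15: 001 → 1  (bit 1 = 1)
position 10: 000 → 1  (bit 0 = 1)
bits b7..b0 = 11011011 = 219

219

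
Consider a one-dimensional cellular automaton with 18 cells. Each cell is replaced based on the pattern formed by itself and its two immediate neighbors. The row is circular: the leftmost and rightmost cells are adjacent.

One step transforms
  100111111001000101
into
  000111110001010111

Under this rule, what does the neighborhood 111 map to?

At position 4 the neighborhood is 111; the next row has 1 there.

1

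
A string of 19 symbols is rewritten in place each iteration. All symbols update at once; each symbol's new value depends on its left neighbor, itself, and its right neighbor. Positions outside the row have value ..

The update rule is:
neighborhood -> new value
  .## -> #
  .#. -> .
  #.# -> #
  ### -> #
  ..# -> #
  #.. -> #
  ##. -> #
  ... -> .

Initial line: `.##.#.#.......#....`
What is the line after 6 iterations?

#########.#.#.#.#.#

####.#.#.....#.#...
#####.#.#...#.#.#..
######.#.#.#.#.#.#.
#######.#.#.#.#.#.#
########.#.#.#.#.#.
#########.#.#.#.#.#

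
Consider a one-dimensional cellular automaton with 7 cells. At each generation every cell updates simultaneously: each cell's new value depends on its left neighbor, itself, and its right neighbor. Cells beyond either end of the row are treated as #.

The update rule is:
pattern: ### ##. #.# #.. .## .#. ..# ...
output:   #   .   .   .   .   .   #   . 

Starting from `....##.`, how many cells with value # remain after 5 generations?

2

generation 1: ...#...
generation 2: ..#...#
generation 3: .#...#.
generation 4: ....#..
generation 5: ...#..#
count of #: 2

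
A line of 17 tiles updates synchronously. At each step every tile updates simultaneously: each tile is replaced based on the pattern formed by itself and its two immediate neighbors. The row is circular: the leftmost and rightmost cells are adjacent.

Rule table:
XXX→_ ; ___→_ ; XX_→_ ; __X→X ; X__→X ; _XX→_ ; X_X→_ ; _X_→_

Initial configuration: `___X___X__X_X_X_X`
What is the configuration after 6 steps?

___X__X_____X_X__

step 1: X_X_X_X_XX_______
step 2: __________X_____X
step 3: X________X_X___X_
step 4: _X______X___X_X__
step 5: X_X____X_X_X___X_
step 6: ___X__X_____X_X__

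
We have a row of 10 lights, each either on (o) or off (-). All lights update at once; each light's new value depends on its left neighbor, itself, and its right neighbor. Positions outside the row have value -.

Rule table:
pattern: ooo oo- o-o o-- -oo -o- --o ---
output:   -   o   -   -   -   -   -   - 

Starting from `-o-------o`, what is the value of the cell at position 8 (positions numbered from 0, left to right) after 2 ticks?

-

tick 1: ----------
tick 2: ----------
position 8 holds -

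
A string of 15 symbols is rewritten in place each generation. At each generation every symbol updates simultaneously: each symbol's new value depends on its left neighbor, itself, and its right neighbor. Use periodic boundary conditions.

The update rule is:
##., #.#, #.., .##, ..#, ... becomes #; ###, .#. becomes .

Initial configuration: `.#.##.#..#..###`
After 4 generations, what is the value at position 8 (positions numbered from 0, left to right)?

#

#.####.##.###.#
###..######.###
..####....###..
###..######.###
position 8 holds #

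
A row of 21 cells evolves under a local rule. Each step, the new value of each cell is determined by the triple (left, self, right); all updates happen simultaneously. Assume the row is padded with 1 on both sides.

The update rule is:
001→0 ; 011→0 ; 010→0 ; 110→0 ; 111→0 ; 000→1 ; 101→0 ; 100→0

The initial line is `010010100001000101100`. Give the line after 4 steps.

step 1: 000000001100010000000
step 2: 011111100001000111110
step 3: 000000001100010000000  (repeats step 1; period 2)
step 4: 011111100001000111110

011111100001000111110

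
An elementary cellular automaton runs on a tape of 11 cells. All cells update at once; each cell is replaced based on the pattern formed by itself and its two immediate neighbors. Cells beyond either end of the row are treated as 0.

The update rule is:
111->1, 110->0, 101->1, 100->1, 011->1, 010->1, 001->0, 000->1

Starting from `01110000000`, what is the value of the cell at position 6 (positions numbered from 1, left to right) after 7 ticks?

0

01101111111
01011111110
01111111101
01111111011
01111110110
01111101101
01111011011
position 6 holds 0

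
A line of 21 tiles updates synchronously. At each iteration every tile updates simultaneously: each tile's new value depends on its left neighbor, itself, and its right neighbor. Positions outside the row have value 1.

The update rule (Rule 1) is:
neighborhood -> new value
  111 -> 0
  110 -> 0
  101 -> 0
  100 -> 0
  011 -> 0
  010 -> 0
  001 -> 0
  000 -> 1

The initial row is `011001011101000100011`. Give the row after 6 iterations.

000000000000010001000
011111111111000100010
000000000000010001000  (repeats iteration 1; period 2)
iteration 6: 011111111111000100010

011111111111000100010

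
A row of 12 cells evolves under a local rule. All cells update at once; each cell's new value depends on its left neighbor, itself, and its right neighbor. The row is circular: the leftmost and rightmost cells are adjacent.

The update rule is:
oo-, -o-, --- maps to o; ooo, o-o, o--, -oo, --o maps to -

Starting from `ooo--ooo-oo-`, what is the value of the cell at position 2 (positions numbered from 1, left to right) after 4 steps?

step 1: --o----o--o-
step 2: o-o-oo-o--o-
step 3: o-o--o-o--o-
step 4: o-o--o-o--o-
position 2 holds -

-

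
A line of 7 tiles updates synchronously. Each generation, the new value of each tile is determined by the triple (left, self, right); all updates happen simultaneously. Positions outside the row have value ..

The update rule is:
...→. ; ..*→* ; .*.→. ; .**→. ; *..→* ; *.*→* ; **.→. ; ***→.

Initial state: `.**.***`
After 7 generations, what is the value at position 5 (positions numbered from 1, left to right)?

*..*...
.**.*..
*..*.*.
.**.*.*
*..*.*.  (repeats generation 3; period 2)
generation 7: *..*.*.
position 5 holds .

.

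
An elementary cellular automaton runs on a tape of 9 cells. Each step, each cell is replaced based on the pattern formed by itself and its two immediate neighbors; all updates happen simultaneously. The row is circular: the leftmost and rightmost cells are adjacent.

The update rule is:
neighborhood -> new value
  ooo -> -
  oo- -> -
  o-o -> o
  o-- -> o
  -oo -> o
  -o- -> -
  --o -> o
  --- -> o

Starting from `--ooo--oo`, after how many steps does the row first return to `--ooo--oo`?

ooo--ooo-
o--ooo--o
-ooo--ooo
oo--ooo--
o-ooo--oo
-oo--ooo-
oo-ooo--o
--oo--ooo
ooo-ooo--
o--oo--oo
-ooo-ooo-
oo--oo--o
--ooo-ooo
ooo--oo--
o--ooo-oo
-ooo--oo-
oo--ooo-o
--ooo--oo

18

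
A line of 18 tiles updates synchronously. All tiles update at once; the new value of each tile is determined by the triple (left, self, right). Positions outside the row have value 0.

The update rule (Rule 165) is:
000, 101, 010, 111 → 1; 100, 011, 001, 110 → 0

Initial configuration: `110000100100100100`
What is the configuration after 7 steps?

100110100111001001

000110100100100101
110001100100100111
000100000100100010
110101110100101010
001110101100111110
100101110000011100
100110100111001001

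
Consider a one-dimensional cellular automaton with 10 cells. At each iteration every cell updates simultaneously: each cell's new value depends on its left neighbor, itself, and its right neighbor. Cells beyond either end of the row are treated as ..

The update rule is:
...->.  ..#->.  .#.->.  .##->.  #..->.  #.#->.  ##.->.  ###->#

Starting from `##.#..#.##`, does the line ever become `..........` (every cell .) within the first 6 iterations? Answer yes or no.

iteration 1: ..........
all cells are . at iteration 1

yes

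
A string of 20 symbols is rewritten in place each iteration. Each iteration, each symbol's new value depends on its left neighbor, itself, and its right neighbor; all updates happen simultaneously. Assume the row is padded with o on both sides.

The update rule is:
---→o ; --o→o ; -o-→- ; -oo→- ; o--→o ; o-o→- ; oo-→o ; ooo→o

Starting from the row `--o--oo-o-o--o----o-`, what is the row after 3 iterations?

oo-oo-o----oo-oooo--
oo--o--oooo-o--ooooo
oooo-oo-ooo--oo-oooo

oooo-oo-ooo--oo-oooo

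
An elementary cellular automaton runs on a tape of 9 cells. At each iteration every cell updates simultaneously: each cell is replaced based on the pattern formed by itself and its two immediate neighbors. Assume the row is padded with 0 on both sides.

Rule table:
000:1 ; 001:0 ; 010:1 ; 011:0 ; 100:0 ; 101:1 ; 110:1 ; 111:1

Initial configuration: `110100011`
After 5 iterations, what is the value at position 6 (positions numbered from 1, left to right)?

011101001
001111001
100111001
100011001
101001001
position 6 holds 1

1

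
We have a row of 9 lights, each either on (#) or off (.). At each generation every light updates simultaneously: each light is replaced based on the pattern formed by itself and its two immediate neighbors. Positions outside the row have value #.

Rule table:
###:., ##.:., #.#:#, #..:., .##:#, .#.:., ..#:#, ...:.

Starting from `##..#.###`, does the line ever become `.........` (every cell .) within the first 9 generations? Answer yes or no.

...#.##..
..#.##..#
.#.##..##
#.##..##.
.##..##.#
##..##.##
...##.##.
..##.##.#
.##.##.##
generation 9 is .##.##.##, still not uniform .

no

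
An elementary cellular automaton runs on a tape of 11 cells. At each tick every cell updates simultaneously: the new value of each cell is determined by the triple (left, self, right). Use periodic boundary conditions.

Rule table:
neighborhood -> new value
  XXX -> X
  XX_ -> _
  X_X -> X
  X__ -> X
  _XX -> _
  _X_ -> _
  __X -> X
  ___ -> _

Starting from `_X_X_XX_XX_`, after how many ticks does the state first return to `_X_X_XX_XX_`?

X_X_X__X__X
_X_X_XX_XX_

2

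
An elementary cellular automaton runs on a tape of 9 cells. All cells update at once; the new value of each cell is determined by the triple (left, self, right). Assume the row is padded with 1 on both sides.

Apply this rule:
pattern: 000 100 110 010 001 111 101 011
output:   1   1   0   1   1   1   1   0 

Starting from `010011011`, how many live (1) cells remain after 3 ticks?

111100101
111011110
110101101
count of 1: 6

6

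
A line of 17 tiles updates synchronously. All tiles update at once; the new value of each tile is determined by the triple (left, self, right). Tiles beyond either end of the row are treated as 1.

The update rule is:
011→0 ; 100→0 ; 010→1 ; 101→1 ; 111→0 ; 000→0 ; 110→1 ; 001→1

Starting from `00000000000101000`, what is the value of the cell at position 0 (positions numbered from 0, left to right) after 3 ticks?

00000000001111001
00000000010001010
00000000110011111
position 0 holds 0

0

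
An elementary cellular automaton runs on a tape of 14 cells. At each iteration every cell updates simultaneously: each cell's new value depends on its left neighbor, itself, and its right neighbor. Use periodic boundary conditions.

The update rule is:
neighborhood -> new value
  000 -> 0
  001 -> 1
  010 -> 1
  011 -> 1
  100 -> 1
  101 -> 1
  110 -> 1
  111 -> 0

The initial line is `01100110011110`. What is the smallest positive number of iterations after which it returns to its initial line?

11111111110011
00000000011110
00000000110011
10000001111111
11000011000000
11100111100001
00111100110011
11100111111111
00111100000000
01100110000000
11111111000000
10000001100001
11000011110011
01100110011110

14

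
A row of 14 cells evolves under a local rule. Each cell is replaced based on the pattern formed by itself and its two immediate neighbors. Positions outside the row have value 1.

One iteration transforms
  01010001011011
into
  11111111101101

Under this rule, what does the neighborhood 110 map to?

1

At position 10 the neighborhood is 110; the next row has 1 there.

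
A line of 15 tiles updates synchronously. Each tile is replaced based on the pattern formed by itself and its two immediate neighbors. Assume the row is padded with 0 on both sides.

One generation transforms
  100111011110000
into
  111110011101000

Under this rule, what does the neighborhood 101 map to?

At position 6 the neighborhood is 101; the next row has 0 there.

0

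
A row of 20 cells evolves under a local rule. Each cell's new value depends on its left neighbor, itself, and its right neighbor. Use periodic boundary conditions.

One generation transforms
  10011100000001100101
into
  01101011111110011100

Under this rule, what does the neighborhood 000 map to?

1

At position 7 the neighborhood is 000; the next row has 1 there.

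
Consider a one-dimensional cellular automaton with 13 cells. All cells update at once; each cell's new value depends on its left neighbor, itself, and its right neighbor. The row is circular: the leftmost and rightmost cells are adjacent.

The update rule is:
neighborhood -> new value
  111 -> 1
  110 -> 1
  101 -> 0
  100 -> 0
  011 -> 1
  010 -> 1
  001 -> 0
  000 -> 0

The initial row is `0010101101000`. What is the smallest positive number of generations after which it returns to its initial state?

generation 1: 0010101101000

1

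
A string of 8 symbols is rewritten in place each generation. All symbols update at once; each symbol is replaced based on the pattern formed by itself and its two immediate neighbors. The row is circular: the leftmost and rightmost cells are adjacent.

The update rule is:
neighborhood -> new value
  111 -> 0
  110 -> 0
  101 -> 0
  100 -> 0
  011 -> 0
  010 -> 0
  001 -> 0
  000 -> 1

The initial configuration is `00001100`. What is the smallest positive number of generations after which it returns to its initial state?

11100001
00001100

2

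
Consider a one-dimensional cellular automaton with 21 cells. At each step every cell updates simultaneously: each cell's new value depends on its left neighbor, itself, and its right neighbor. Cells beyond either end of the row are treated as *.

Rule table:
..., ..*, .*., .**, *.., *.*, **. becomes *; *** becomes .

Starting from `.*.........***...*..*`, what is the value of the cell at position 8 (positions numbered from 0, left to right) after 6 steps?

.

************.********
...........***.......
************.********  (repeats step 1; period 2)
step 6: ...........***.......
position 8 holds .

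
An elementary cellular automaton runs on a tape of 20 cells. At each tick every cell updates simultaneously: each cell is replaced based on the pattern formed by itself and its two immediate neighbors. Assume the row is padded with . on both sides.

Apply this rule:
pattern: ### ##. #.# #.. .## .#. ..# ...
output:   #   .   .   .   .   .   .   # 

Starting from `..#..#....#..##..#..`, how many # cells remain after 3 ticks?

#......##..........#
..####....########..
#..##..##..######..#
count of #: 12

12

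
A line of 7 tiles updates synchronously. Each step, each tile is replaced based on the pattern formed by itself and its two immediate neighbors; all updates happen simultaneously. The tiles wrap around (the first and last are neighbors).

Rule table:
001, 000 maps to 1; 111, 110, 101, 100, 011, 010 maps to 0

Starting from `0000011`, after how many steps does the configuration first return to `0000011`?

0111100
1000001
0011110
1100000
0001111
0110000
1000111
0011000
1100011
0001100
1110001
0000110
1111000
0000011

14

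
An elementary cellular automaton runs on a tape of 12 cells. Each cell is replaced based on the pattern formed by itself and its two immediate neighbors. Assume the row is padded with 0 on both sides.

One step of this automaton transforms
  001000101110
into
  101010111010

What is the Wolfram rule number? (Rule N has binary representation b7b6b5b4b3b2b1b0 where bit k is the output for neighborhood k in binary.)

109

position 9: 111 → 0  (bit 7 = 0)
position 10: 110 → 1  (bit 6 = 1)
position 7: 101 → 1  (bit 5 = 1)
position 3: 100 → 0  (bit 4 = 0)
position 8: 011 → 1  (bit 3 = 1)
position 2: 010 → 1  (bit 2 = 1)
position 1: 001 → 0  (bit 1 = 0)
position 0: 000 → 1  (bit 0 = 1)
bits b7..b0 = 01101101 = 109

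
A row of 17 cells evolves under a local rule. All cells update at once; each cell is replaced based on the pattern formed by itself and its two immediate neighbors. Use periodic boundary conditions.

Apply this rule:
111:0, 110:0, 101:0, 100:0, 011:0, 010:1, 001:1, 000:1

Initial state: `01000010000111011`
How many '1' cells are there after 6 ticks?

7

tick 1: 01011110111000000
tick 2: 11000000000011111
tick 3: 00011111111100000
tick 4: 11100000000001111
tick 5: 00001111111110000
tick 6: 11110000000000111
count of 1: 7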